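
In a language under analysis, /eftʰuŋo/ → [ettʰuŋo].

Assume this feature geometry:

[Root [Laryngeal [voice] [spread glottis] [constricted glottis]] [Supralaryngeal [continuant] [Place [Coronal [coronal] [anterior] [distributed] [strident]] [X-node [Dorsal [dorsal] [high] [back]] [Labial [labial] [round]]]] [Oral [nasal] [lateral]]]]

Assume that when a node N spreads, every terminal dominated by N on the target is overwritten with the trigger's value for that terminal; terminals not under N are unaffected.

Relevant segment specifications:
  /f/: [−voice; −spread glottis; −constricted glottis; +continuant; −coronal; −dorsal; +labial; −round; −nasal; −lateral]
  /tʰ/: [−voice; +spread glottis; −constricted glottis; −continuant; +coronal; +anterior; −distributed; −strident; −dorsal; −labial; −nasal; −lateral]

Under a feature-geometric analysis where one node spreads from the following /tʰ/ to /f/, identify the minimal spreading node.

/f/ and [t] differ in [continuant], [labial], [round], [coronal], [anterior], [distributed], [strident]; every other specified feature is identical.
Tracing each changed feature up the tree, the paths first meet at Supralaryngeal; any lower node misses at least one of them.
If Supralaryngeal spreads, every terminal under it takes /tʰ/'s value, producing [t] as observed.
[spread glottis] — on which /tʰ/ differs from /f/ — is unchanged, so Root cannot have spread; the constituent is no larger than Supralaryngeal.

Supralaryngeal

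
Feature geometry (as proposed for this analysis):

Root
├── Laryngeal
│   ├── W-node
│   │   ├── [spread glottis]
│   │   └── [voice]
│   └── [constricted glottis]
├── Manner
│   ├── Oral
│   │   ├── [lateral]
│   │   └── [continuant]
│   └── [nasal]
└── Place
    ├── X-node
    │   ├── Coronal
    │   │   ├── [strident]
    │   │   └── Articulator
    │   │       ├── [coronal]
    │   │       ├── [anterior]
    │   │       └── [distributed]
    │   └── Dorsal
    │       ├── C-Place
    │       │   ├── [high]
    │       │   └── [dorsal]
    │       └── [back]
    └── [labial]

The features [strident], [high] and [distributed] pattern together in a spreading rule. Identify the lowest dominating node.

X-node

[strident] lies under Coronal (below Place).
[high] lies under C-Place (below Place).
[distributed]: Root ▹ Place ▹ X-node ▹ Coronal ▹ Articulator ▹ [distributed].
These paths first converge at X-node; no daughter of X-node dominates all 3 features, so X-node is the minimal constituent.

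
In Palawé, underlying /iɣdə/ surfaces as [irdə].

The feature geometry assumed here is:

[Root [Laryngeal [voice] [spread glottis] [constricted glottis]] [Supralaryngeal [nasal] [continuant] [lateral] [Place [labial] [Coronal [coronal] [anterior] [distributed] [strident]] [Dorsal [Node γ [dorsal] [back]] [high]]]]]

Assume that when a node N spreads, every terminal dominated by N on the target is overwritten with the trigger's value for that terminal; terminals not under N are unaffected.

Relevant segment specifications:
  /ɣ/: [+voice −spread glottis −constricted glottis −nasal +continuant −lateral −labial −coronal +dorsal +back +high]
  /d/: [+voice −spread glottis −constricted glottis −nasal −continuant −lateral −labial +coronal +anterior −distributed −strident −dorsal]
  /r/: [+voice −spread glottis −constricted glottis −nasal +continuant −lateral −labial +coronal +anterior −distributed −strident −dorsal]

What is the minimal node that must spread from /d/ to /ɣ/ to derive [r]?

Place

/ɣ/ and [r] differ in [coronal], [anterior], [distributed], [strident], [dorsal], [high], [back]; every other specified feature is identical.
The smallest constituent containing every changed terminal is Place — each of its daughters lacks at least one of the affected features.
Spreading Place from /d/ overwrites each of those terminals with /d/'s values, yielding exactly [r].
[continuant] — on which /d/ differs from /ɣ/ — is unchanged, so neither Supralaryngeal nor anything higher can have spread; the constituent is no larger than Place.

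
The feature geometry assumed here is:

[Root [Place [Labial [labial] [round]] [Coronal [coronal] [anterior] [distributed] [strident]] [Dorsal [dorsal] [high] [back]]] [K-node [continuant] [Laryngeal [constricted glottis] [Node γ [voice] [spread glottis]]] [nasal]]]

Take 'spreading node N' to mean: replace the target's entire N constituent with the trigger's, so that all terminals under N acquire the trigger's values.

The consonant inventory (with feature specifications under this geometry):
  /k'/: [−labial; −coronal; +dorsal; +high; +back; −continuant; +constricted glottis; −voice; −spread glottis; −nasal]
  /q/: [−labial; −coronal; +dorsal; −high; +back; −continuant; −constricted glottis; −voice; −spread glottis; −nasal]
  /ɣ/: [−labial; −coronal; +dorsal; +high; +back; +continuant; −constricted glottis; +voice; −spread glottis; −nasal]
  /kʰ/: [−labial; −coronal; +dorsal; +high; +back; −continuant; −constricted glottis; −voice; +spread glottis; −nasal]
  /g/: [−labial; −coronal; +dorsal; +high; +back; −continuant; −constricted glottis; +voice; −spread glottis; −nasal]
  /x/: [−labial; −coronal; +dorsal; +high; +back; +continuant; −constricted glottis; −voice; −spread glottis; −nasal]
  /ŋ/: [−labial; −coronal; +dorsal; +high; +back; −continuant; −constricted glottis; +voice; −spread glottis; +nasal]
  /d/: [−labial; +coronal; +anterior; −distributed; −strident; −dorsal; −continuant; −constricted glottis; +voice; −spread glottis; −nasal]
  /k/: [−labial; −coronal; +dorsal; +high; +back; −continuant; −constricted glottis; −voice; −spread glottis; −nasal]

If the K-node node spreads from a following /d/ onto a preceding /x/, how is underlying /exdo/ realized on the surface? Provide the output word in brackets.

The K-node node dominates the terminals [continuant], [constricted glottis], [voice], [spread glottis], [nasal].
After delinking /x/'s K-node and linking /d/'s, the affected terminals become [−continuant], [−constricted glottis], [+voice], [−spread glottis], [−nasal]; [labial], [coronal], [dorsal], … (outside K-node) are retained from /x/.
The resulting bundle matches /g/ in the inventory; substituting it for /x/ gives [egdo].

[egdo]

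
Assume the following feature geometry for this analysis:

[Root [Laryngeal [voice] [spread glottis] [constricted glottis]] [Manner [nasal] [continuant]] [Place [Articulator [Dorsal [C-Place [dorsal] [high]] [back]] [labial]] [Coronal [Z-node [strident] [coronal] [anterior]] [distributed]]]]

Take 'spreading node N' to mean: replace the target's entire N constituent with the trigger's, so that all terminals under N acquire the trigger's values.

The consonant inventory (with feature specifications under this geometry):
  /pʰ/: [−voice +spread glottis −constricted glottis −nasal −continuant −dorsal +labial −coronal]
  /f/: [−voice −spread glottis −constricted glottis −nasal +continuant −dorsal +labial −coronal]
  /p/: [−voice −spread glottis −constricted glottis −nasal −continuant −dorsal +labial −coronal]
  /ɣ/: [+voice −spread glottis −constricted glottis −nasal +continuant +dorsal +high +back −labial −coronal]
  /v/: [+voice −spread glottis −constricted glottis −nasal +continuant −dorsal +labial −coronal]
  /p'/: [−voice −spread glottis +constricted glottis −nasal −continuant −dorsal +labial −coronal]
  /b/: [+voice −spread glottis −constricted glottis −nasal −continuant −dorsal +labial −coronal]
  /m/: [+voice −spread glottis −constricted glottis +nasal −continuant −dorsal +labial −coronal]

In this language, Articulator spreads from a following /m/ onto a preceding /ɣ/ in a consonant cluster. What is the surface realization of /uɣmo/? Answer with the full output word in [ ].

Articulator immediately or transitively dominates [dorsal], [high], [back], [labial].
Spreading Articulator from /m/ onto /ɣ/ replaces those values with /m/'s: [−dorsal], [+labial]. Features outside Articulator ([voice], [spread glottis], [constricted glottis], …) stay as in /ɣ/.
The resulting bundle matches /v/ in the inventory; substituting it for /ɣ/ gives [uvmo].

[uvmo]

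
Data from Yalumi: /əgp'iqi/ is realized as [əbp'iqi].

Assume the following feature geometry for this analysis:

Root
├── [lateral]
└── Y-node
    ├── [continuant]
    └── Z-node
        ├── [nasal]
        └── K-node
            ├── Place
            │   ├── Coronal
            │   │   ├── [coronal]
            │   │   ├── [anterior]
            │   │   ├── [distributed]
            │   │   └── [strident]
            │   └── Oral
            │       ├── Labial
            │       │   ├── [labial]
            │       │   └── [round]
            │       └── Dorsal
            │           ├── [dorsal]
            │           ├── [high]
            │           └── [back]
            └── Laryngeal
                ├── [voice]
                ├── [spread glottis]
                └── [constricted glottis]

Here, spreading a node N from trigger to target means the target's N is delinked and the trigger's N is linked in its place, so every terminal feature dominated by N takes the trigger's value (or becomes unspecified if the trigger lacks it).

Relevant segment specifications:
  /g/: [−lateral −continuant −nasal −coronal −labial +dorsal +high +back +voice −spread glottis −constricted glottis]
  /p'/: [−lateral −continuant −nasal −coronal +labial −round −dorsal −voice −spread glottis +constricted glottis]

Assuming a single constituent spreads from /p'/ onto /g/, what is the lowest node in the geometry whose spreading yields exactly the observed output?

Feature comparison: [labial], [round], [dorsal], [high], [back] differ between /g/ and [b]; the remaining terminals match.
Tracing each changed feature up the tree, the paths first meet at Oral; any lower node misses at least one of them.
Delinking /g/'s Oral and associating /p'/'s Oral gives precisely the feature bundle of [b].
Features on which the two segments disagree outside Oral, such as [constricted glottis], [voice], are unchanged — nothing dominating them spread, and Oral is the minimal sufficient constituent.

Oral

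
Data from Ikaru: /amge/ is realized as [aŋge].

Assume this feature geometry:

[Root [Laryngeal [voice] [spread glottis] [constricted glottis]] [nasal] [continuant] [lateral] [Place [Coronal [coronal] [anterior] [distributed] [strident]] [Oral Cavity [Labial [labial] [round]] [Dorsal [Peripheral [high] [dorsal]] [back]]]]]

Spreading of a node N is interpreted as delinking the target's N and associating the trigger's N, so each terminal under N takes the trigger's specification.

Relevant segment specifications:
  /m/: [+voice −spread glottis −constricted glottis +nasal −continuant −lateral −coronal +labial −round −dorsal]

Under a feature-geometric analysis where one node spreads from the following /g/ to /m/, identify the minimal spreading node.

Comparing /m/ with its surface form [ŋ], the features that change are [labial], [round], [dorsal], [high], [back].
Tracing each changed feature up the tree, the paths first meet at Oral Cavity; any lower node misses at least one of them.
If Oral Cavity spreads, every terminal under it takes /g/'s value, producing [ŋ] as observed.
[nasal] stays as in /m/ although /g/ differs there, so no node dominating it spread; among the remaining candidates Oral Cavity is the lowest that derives the output.

Oral Cavity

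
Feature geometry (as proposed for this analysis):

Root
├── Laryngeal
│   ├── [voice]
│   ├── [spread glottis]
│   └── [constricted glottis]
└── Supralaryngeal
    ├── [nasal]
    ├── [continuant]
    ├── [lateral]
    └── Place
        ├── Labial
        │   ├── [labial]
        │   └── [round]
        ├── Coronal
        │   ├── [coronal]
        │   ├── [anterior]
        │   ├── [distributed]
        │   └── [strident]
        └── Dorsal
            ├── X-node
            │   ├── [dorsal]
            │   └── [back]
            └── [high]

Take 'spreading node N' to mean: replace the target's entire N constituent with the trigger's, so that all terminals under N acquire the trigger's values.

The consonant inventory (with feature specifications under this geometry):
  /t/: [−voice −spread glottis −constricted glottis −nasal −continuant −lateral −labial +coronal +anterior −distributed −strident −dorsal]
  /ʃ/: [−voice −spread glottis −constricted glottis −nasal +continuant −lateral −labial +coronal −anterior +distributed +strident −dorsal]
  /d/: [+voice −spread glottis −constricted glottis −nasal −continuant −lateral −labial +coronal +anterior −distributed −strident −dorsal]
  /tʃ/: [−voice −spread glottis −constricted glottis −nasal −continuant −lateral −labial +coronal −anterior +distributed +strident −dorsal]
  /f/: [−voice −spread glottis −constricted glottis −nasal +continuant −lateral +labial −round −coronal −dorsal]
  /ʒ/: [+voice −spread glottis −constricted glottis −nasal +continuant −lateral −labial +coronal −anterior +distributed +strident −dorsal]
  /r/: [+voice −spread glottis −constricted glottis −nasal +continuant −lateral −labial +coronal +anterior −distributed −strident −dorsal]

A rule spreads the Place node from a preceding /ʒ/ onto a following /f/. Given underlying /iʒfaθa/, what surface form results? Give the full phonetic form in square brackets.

The Place node dominates the terminals [labial], [round], [coronal], [anterior], [distributed], [strident], [dorsal], [back], [high].
After delinking /f/'s Place and linking /ʒ/'s, the affected terminals become [−labial], [+coronal], [−anterior], [+distributed], [+strident], [−dorsal]; [voice], [spread glottis], [constricted glottis], … (outside Place) are retained from /f/.
This feature bundle is that of [ʃ], so /iʒfaθa/ surfaces as [iʒʃaθa].

[iʒʃaθa]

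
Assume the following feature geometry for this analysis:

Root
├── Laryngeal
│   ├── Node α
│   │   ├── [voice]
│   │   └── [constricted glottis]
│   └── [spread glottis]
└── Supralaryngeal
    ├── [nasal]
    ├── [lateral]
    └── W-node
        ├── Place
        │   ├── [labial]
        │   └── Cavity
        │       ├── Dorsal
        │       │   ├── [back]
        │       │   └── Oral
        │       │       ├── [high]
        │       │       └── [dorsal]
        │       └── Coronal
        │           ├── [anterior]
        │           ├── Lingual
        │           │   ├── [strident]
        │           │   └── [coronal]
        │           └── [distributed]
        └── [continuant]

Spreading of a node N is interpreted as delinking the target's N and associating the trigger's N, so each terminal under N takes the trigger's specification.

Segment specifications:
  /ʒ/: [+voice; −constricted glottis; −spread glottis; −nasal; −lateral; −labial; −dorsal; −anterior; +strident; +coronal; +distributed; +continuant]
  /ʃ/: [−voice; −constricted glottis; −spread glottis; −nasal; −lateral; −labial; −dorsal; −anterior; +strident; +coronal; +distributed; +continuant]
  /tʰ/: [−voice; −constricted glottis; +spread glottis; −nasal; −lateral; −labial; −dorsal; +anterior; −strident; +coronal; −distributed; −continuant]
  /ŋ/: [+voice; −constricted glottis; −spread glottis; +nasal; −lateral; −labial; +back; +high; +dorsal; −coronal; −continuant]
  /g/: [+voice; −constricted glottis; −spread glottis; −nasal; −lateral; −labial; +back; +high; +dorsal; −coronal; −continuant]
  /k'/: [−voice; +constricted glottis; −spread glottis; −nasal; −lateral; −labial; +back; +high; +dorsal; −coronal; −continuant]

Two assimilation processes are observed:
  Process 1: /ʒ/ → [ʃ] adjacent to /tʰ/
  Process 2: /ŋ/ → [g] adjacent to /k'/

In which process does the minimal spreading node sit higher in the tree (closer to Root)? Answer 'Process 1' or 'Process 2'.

In Process 1, [voice] changes, so the minimal spreading node is [voice] at depth 3.
Process 2: the feature that changes is [nasal]; the minimal node is [nasal] (depth 2).
[nasal] is closer to Root than [voice], so Process 2 spreads the higher node.

Process 2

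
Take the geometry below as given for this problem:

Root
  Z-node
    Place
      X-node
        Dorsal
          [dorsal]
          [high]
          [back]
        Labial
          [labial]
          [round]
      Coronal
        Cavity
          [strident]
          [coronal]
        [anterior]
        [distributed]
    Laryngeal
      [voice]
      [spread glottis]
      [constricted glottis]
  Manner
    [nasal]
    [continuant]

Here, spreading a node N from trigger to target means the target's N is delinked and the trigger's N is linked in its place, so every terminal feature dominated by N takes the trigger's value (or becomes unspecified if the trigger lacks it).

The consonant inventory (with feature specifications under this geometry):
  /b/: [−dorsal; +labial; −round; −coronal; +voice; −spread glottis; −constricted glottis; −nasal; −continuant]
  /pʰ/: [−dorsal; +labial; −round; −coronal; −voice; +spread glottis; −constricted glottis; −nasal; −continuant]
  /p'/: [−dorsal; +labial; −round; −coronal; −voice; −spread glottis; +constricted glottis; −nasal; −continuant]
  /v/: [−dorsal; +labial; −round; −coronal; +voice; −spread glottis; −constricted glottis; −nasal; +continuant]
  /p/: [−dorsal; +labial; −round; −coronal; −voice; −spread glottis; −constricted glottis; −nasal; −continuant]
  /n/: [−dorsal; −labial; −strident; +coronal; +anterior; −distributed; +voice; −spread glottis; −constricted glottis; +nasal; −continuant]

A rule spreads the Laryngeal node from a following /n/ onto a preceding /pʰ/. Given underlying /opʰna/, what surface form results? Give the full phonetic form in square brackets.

[obna]

The Laryngeal node dominates the terminals [voice], [spread glottis], [constricted glottis].
Spreading Laryngeal from /n/ onto /pʰ/ replaces those values with /n/'s: [+voice], [−spread glottis], [−constricted glottis]. Features outside Laryngeal ([dorsal], [labial], [round], …) stay as in /pʰ/.
The resulting bundle matches /b/ in the inventory; substituting it for /pʰ/ gives [obna].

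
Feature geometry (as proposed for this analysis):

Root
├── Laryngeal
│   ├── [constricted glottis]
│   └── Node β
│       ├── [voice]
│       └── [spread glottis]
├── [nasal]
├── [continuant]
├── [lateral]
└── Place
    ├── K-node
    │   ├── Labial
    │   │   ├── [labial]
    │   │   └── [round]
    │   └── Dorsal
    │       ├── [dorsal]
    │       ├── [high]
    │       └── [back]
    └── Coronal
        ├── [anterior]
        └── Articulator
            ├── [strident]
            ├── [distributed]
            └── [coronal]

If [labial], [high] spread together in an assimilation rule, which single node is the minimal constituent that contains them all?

[labial] lies under Labial (below Place).
[high]: Root / Place / K-node / Dorsal / [high].
These paths first converge at K-node; no daughter of K-node dominates all 2 features, so K-node is the minimal constituent.

K-node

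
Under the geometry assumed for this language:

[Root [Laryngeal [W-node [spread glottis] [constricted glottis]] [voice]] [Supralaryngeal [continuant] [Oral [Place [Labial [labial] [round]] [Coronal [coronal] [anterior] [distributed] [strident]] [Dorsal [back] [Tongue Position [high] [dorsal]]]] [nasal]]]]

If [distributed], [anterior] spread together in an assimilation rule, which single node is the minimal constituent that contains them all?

[distributed]: Root ▹ Supralaryngeal ▹ Oral ▹ Place ▹ Coronal ▹ [distributed].
[anterior]: Root ▹ Supralaryngeal ▹ Oral ▹ Place ▹ Coronal ▹ [anterior].
The listed terminals split across distinct daughters of Coronal, so Coronal itself is the smallest node containing them all.

Coronal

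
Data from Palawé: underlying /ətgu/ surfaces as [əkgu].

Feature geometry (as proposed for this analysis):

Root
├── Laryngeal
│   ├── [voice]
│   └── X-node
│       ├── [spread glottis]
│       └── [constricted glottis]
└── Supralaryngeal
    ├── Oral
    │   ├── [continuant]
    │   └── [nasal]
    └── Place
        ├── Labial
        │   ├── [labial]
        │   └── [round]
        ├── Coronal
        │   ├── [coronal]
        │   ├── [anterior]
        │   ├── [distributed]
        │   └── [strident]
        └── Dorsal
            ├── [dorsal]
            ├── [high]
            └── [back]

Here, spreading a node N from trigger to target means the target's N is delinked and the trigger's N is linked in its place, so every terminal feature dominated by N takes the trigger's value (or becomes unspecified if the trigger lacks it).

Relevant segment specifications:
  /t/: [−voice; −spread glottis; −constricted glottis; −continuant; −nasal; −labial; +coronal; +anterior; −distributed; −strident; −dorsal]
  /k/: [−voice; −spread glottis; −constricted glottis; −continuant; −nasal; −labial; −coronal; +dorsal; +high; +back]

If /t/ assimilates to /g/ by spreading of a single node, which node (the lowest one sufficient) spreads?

The alternation /t/ → [k] changes [coronal], [anterior], [distributed], [strident], [dorsal], [high], [back] and nothing else.
These terminals are all dominated by Place, and no proper subconstituent of Place covers them all; Place is their lowest common ancestor.
Spreading Place from /g/ overwrites each of those terminals with /g/'s values, yielding exactly [k].
[voice] stays as in /t/ although /g/ differs there, so no node dominating it spread; among the remaining candidates Place is the lowest that derives the output.

Place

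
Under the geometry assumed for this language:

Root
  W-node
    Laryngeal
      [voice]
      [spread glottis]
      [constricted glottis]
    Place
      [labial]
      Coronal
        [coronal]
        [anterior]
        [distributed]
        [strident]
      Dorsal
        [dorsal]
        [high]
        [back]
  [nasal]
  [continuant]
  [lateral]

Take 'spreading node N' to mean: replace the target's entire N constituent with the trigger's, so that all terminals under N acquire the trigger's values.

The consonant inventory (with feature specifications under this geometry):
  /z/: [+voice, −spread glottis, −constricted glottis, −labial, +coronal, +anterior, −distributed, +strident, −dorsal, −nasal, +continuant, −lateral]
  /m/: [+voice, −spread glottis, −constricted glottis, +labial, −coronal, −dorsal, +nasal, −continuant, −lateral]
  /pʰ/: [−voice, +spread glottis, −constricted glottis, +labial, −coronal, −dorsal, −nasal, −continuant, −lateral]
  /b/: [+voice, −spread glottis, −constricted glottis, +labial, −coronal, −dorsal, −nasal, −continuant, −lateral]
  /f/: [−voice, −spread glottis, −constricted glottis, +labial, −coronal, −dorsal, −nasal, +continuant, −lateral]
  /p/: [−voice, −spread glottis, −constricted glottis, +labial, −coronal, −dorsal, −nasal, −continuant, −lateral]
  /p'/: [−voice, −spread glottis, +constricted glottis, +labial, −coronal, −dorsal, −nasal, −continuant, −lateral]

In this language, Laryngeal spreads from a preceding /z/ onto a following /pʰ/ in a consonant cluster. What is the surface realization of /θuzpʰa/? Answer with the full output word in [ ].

[θuzba]

The Laryngeal node dominates the terminals [voice], [spread glottis], [constricted glottis].
After delinking /pʰ/'s Laryngeal and linking /z/'s, the affected terminals become [+voice], [−spread glottis], [−constricted glottis]; [labial], [coronal], [dorsal], … (outside Laryngeal) are retained from /pʰ/.
Among the inventory, only /b/ has exactly this specification, giving the surface form [θuzba].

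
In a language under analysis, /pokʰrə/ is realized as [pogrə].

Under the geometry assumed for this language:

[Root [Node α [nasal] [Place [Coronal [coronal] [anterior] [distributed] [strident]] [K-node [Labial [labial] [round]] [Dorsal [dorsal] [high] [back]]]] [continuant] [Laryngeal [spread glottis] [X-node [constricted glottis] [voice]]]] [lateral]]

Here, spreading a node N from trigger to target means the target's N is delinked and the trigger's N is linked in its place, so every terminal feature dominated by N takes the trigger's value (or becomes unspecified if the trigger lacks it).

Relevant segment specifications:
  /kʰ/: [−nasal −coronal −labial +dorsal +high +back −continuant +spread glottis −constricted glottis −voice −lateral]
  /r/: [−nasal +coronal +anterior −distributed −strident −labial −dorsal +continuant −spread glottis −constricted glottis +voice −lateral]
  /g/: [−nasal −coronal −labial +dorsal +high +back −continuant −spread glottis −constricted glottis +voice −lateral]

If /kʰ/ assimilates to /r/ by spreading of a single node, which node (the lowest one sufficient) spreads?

Comparing /kʰ/ with its surface form [g], the features that change are [voice], [spread glottis].
The smallest constituent containing every changed terminal is Laryngeal — each of its daughters lacks at least one of the affected features.
Delinking /kʰ/'s Laryngeal and associating /r/'s Laryngeal gives precisely the feature bundle of [g].
Had Node α or a higher node spread, [dorsal], [coronal] would have taken /r/'s values; they stay as in /kʰ/, confirming the spreading constituent is exactly Laryngeal.

Laryngeal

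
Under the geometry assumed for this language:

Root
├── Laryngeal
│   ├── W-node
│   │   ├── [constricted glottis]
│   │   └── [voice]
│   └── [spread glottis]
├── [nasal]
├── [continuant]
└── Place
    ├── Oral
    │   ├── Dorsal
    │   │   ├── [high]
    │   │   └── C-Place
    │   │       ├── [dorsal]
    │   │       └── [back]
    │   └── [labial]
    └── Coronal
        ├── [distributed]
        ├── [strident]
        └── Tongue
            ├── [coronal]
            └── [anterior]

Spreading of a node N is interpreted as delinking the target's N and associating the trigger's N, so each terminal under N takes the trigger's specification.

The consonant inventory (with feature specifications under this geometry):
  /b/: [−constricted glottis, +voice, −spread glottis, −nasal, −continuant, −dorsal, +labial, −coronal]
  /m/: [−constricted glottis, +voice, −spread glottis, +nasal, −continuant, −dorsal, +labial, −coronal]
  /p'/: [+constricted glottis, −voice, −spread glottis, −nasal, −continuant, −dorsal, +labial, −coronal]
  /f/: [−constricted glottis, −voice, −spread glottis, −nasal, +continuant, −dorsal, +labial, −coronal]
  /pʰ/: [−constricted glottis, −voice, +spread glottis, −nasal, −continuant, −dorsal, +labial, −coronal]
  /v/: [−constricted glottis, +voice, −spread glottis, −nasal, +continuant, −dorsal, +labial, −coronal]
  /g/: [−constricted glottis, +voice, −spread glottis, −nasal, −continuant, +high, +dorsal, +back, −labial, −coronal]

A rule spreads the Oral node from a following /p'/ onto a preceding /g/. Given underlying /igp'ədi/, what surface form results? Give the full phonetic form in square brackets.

The Oral node dominates the terminals [high], [dorsal], [back], [labial].
After delinking /g/'s Oral and linking /p'/'s, the affected terminals become [−dorsal], [+labial]; [constricted glottis], [voice], [spread glottis], … (outside Oral) are retained from /g/.
Among the inventory, only /b/ has exactly this specification, giving the surface form [ibp'ədi].

[ibp'ədi]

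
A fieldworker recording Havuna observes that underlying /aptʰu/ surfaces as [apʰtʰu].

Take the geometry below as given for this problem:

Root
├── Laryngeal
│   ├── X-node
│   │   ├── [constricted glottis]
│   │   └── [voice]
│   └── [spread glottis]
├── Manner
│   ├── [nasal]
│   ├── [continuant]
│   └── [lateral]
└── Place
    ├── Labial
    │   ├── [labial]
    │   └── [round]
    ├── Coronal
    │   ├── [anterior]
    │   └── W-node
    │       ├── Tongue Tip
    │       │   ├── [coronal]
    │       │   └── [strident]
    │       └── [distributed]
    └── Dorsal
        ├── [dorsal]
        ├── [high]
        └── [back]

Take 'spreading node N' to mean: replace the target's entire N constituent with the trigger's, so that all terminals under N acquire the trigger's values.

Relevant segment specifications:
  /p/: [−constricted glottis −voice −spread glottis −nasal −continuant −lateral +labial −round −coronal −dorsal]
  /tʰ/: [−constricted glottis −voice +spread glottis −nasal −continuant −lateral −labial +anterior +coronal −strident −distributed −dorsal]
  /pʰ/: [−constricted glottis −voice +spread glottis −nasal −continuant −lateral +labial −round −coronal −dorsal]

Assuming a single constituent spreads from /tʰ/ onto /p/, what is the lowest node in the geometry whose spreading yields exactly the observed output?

The alternation /p/ → [pʰ] changes [spread glottis] and nothing else.
Only a single terminal changes, and /tʰ/ supplies the new value, so [spread glottis] itself is the minimal spreading constituent.
[labial], [coronal] stay as in /p/ although /tʰ/ differs there, so no node dominating them spread; among the remaining candidates [spread glottis] is the lowest that derives the output.

[spread glottis]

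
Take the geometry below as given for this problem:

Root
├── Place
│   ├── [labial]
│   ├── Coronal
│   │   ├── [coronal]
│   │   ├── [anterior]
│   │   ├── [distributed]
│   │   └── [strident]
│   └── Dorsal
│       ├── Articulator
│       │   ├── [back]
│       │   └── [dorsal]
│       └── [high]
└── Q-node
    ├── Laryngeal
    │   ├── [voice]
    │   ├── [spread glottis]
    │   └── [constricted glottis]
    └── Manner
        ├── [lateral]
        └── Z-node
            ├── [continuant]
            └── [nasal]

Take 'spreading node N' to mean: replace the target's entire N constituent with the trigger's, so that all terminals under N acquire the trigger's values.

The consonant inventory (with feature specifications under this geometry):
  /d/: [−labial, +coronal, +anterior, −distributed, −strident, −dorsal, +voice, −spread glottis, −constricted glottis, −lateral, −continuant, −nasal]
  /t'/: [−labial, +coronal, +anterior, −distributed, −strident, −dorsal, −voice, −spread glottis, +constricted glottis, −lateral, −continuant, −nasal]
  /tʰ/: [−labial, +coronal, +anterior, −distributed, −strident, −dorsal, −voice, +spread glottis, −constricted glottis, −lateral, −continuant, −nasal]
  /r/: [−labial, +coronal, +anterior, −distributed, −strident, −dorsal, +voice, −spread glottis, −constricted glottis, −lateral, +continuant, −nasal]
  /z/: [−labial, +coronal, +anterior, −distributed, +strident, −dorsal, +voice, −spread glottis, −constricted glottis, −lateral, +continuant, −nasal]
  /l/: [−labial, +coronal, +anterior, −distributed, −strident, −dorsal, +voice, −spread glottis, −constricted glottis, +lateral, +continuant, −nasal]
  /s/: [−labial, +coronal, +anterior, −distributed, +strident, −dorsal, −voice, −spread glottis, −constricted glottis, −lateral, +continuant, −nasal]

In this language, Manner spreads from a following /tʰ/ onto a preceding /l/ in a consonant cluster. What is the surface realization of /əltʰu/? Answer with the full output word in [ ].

Terminals under Manner in this geometry: [lateral], [continuant], [nasal].
The target acquires /tʰ/'s values for everything under Manner — [−lateral], [−continuant], [−nasal] — while keeping its own [labial], [coronal], [anterior], ….
Among the inventory, only /d/ has exactly this specification, giving the surface form [ədtʰu].

[ədtʰu]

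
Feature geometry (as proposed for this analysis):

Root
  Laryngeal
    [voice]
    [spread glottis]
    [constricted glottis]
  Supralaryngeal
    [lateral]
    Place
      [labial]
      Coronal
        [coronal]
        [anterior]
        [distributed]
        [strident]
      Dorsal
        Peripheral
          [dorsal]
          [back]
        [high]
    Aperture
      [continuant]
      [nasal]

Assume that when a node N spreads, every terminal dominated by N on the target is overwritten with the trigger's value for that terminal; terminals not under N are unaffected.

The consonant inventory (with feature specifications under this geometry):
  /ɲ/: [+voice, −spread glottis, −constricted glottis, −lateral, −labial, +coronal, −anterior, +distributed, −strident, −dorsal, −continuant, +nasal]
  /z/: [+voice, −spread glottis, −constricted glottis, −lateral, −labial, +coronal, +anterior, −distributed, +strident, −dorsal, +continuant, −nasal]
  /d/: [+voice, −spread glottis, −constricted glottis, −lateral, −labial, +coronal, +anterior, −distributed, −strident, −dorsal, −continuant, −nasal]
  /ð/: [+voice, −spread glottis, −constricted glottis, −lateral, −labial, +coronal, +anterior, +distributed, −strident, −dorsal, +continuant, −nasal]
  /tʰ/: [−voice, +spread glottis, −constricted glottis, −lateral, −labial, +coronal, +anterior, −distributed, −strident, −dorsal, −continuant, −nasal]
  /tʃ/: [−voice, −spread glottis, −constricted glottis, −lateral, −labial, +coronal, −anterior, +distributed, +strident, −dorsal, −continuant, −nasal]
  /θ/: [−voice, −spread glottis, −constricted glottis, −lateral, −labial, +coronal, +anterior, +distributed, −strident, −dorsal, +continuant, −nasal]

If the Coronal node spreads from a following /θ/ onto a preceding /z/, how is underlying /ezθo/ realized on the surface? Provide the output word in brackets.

[eðθo]

The Coronal node dominates the terminals [coronal], [anterior], [distributed], [strident].
Spreading Coronal from /θ/ onto /z/ replaces those values with /θ/'s: [+coronal], [+anterior], [+distributed], [−strident]. Features outside Coronal ([voice], [spread glottis], [constricted glottis], …) stay as in /z/.
The resulting bundle matches /ð/ in the inventory; substituting it for /z/ gives [eðθo].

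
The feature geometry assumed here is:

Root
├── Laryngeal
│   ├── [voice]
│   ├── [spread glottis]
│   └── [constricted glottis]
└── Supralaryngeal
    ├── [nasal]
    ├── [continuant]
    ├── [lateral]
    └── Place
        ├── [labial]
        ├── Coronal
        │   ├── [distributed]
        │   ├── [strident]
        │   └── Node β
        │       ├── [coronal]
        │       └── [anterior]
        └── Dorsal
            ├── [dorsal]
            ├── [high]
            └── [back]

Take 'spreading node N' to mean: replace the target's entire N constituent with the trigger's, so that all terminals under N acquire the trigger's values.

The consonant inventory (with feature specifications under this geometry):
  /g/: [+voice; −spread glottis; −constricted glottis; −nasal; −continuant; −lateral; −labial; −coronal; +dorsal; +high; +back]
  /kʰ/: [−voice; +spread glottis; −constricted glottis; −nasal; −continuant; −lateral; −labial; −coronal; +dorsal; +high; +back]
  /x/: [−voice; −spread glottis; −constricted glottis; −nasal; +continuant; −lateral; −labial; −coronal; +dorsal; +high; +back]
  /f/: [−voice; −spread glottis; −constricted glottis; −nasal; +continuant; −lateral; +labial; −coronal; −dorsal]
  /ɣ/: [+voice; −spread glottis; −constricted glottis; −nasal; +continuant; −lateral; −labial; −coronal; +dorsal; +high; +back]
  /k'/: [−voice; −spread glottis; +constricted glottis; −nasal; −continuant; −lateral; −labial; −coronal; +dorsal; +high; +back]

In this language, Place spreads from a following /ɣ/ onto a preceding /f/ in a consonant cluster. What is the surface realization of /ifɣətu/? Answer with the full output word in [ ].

Place immediately or transitively dominates [labial], [distributed], [strident], [coronal], [anterior], [dorsal], [high], [back].
The target acquires /ɣ/'s values for everything under Place — [−labial], [−coronal], [+dorsal], [+high], [+back] — while keeping its own [voice], [spread glottis], [constricted glottis], ….
The resulting bundle matches /x/ in the inventory; substituting it for /f/ gives [ixɣətu].

[ixɣətu]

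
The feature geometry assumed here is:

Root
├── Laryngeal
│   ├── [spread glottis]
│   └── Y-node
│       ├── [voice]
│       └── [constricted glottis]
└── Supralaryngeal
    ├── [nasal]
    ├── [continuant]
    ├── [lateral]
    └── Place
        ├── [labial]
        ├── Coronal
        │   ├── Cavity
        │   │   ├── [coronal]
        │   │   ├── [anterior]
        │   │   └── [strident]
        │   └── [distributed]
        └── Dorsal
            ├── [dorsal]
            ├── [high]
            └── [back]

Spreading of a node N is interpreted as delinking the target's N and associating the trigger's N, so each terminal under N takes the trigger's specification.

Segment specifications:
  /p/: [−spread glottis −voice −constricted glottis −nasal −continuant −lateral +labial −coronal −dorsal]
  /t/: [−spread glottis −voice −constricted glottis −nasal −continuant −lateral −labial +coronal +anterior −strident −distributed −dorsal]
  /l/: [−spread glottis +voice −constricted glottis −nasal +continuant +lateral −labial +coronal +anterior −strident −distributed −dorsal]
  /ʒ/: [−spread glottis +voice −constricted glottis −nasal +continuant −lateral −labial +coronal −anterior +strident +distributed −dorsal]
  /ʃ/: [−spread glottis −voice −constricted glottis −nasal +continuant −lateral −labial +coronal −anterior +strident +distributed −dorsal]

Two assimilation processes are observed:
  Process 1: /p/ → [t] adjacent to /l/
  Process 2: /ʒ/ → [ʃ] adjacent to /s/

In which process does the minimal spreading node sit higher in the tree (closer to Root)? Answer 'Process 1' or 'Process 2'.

Process 1

In Process 1, [labial], [coronal], [anterior], [distributed], [strident] change, so the minimal spreading node is Place at depth 2.
In Process 2, [voice] changes, so the minimal spreading node is [voice] at depth 3.
Place (depth 2) sits above [voice] (depth 3), making Process 1 the one with the higher spreading node.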